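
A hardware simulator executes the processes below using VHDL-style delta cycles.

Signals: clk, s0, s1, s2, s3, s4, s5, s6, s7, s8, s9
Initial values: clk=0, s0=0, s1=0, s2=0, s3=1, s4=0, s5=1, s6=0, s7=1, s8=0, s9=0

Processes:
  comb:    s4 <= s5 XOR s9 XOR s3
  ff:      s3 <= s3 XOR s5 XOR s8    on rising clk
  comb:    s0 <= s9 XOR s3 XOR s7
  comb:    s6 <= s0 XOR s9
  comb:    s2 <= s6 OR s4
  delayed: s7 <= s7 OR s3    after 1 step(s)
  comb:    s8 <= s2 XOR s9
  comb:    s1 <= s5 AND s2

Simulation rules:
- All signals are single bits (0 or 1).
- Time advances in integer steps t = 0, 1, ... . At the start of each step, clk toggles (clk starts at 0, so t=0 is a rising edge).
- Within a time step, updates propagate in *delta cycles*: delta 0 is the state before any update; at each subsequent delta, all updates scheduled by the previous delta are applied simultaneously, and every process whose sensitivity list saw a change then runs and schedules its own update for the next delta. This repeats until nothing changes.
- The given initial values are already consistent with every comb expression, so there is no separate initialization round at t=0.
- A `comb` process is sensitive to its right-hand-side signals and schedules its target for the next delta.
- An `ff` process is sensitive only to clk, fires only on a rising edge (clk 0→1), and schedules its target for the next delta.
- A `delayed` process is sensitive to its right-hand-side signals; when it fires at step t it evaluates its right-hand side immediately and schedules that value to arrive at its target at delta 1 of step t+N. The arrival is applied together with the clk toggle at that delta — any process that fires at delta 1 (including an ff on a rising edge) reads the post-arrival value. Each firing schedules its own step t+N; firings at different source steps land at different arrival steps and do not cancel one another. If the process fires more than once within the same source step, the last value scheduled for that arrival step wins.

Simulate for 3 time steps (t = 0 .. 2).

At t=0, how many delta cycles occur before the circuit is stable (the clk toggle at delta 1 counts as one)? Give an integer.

[bits: s8,s5,s2,s1,s0,s6,s7,clk,s4,s9,s3]
t=0: Δ0=01000010001 Δ1=01000011001 Δ2=01000011000 Δ3=01001011100 Δ4=01101111100 Δ5=11111111100 | 5Δ
t=1: Δ0=11111111100 Δ1=11111110100 | 1Δ
t=2: Δ0=11111110100 Δ1=11111111100 | 1Δ

5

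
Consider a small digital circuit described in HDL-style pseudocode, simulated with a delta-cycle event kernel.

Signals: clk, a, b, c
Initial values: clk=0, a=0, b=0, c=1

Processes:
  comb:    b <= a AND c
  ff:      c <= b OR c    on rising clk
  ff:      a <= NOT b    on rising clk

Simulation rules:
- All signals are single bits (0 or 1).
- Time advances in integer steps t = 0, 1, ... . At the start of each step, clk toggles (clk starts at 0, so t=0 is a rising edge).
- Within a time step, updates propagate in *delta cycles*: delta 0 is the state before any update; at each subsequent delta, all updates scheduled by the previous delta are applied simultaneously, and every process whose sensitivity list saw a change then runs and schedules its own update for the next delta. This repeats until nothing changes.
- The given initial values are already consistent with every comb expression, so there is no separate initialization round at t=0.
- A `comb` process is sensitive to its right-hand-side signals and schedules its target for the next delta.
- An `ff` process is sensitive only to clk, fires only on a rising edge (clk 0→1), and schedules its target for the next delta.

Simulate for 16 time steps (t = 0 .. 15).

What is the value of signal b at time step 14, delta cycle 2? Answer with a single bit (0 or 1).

[bits: c,b,a,clk]
t=0: Δ0=1000 Δ1=1001 Δ2=1011 Δ3=1111 | 3Δ
t=1: Δ0=1111 Δ1=1110 | 1Δ
t=2: Δ0=1110 Δ1=1111 Δ2=1101 Δ3=1001 | 3Δ
t=3: Δ0=1001 Δ1=1000 | 1Δ
t=4: Δ0=1000 Δ1=1001 Δ2=1011 Δ3=1111 | 3Δ
t=5: Δ0=1111 Δ1=1110 | 1Δ
t=6: Δ0=1110 Δ1=1111 Δ2=1101 Δ3=1001 | 3Δ
t=7: Δ0=1001 Δ1=1000 | 1Δ
t=8: Δ0=1000 Δ1=1001 Δ2=1011 Δ3=1111 | 3Δ
t=9: Δ0=1111 Δ1=1110 | 1Δ
t=10: Δ0=1110 Δ1=1111 Δ2=1101 Δ3=1001 | 3Δ
t=11: Δ0=1001 Δ1=1000 | 1Δ
t=12: Δ0=1000 Δ1=1001 Δ2=1011 Δ3=1111 | 3Δ
t=13: Δ0=1111 Δ1=1110 | 1Δ
t=14: Δ0=1110 Δ1=1111 Δ2=1101 Δ3=1001 | 3Δ
t=15: Δ0=1001 Δ1=1000 | 1Δ

1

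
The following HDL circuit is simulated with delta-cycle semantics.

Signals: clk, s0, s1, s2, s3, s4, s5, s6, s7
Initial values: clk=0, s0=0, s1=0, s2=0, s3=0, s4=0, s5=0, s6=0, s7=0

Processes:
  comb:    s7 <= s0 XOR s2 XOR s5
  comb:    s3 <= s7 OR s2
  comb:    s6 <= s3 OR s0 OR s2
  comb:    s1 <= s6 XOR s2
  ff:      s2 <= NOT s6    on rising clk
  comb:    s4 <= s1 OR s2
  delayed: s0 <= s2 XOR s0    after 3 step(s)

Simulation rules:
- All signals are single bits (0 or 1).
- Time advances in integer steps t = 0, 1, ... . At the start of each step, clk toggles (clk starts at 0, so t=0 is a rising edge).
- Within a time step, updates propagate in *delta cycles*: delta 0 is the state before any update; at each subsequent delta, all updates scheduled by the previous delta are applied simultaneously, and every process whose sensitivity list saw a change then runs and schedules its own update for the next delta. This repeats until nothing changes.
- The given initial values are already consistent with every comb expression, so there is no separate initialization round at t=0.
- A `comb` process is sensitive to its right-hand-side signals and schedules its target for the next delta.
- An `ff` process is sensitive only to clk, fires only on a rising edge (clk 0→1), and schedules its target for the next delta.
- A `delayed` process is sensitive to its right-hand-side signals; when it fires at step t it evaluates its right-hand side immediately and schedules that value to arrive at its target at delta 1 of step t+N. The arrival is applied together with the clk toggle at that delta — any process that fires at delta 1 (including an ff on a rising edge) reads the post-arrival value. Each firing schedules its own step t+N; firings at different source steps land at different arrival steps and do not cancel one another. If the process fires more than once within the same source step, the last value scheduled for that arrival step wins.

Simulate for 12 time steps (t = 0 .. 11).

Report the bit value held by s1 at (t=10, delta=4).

0

t0.Δ0 s7=0 s2=0 s5=0 s4=0 s1=0 clk=0 s6=0 s0=0 s3=0
t0.Δ1 s7=0 s2=0 s5=0 s4=0 s1=0 clk=1 s6=0 s0=0 s3=0
t0.Δ2 s7=0 s2=1 s5=0 s4=0 s1=0 clk=1 s6=0 s0=0 s3=0
t0.Δ3 s7=1 s2=1 s5=0 s4=1 s1=1 clk=1 s6=1 s0=0 s3=1
t0.Δ4 s7=1 s2=1 s5=0 s4=1 s1=0 clk=1 s6=1 s0=0 s3=1
t1.Δ0 s7=1 s2=1 s5=0 s4=1 s1=0 clk=1 s6=1 s0=0 s3=1
t1.Δ1 s7=1 s2=1 s5=0 s4=1 s1=0 clk=0 s6=1 s0=0 s3=1
t2.Δ0 s7=1 s2=1 s5=0 s4=1 s1=0 clk=0 s6=1 s0=0 s3=1
t2.Δ1 s7=1 s2=1 s5=0 s4=1 s1=0 clk=1 s6=1 s0=0 s3=1
t2.Δ2 s7=1 s2=0 s5=0 s4=1 s1=0 clk=1 s6=1 s0=0 s3=1
t2.Δ3 s7=0 s2=0 s5=0 s4=0 s1=1 clk=1 s6=1 s0=0 s3=1
t2.Δ4 s7=0 s2=0 s5=0 s4=1 s1=1 clk=1 s6=1 s0=0 s3=0
t2.Δ5 s7=0 s2=0 s5=0 s4=1 s1=1 clk=1 s6=0 s0=0 s3=0
t2.Δ6 s7=0 s2=0 s5=0 s4=1 s1=0 clk=1 s6=0 s0=0 s3=0
t2.Δ7 s7=0 s2=0 s5=0 s4=0 s1=0 clk=1 s6=0 s0=0 s3=0
t3.Δ0 s7=0 s2=0 s5=0 s4=0 s1=0 clk=1 s6=0 s0=0 s3=0
t3.Δ1 s7=0 s2=0 s5=0 s4=0 s1=0 clk=0 s6=0 s0=1 s3=0
t3.Δ2 s7=1 s2=0 s5=0 s4=0 s1=0 clk=0 s6=1 s0=1 s3=0
t3.Δ3 s7=1 s2=0 s5=0 s4=0 s1=1 clk=0 s6=1 s0=1 s3=1
t3.Δ4 s7=1 s2=0 s5=0 s4=1 s1=1 clk=0 s6=1 s0=1 s3=1
t4.Δ0 s7=1 s2=0 s5=0 s4=1 s1=1 clk=0 s6=1 s0=1 s3=1
t4.Δ1 s7=1 s2=0 s5=0 s4=1 s1=1 clk=1 s6=1 s0=1 s3=1
t5.Δ0 s7=1 s2=0 s5=0 s4=1 s1=1 clk=1 s6=1 s0=1 s3=1
t5.Δ1 s7=1 s2=0 s5=0 s4=1 s1=1 clk=0 s6=1 s0=0 s3=1
t5.Δ2 s7=0 s2=0 s5=0 s4=1 s1=1 clk=0 s6=1 s0=0 s3=1
t5.Δ3 s7=0 s2=0 s5=0 s4=1 s1=1 clk=0 s6=1 s0=0 s3=0
t5.Δ4 s7=0 s2=0 s5=0 s4=1 s1=1 clk=0 s6=0 s0=0 s3=0
t5.Δ5 s7=0 s2=0 s5=0 s4=1 s1=0 clk=0 s6=0 s0=0 s3=0
t5.Δ6 s7=0 s2=0 s5=0 s4=0 s1=0 clk=0 s6=0 s0=0 s3=0
t6.Δ0 s7=0 s2=0 s5=0 s4=0 s1=0 clk=0 s6=0 s0=0 s3=0
t6.Δ1 s7=0 s2=0 s5=0 s4=0 s1=0 clk=1 s6=0 s0=1 s3=0
t6.Δ2 s7=1 s2=1 s5=0 s4=0 s1=0 clk=1 s6=1 s0=1 s3=0
t6.Δ3 s7=0 s2=1 s5=0 s4=1 s1=0 clk=1 s6=1 s0=1 s3=1
t7.Δ0 s7=0 s2=1 s5=0 s4=1 s1=0 clk=1 s6=1 s0=1 s3=1
t7.Δ1 s7=0 s2=1 s5=0 s4=1 s1=0 clk=0 s6=1 s0=1 s3=1
t8.Δ0 s7=0 s2=1 s5=0 s4=1 s1=0 clk=0 s6=1 s0=1 s3=1
t8.Δ1 s7=0 s2=1 s5=0 s4=1 s1=0 clk=1 s6=1 s0=0 s3=1
t8.Δ2 s7=1 s2=0 s5=0 s4=1 s1=0 clk=1 s6=1 s0=0 s3=1
t8.Δ3 s7=0 s2=0 s5=0 s4=0 s1=1 clk=1 s6=1 s0=0 s3=1
t8.Δ4 s7=0 s2=0 s5=0 s4=1 s1=1 clk=1 s6=1 s0=0 s3=0
t8.Δ5 s7=0 s2=0 s5=0 s4=1 s1=1 clk=1 s6=0 s0=0 s3=0
t8.Δ6 s7=0 s2=0 s5=0 s4=1 s1=0 clk=1 s6=0 s0=0 s3=0
t8.Δ7 s7=0 s2=0 s5=0 s4=0 s1=0 clk=1 s6=0 s0=0 s3=0
t9.Δ0 s7=0 s2=0 s5=0 s4=0 s1=0 clk=1 s6=0 s0=0 s3=0
t9.Δ1 s7=0 s2=0 s5=0 s4=0 s1=0 clk=0 s6=0 s0=0 s3=0
t10.Δ0 s7=0 s2=0 s5=0 s4=0 s1=0 clk=0 s6=0 s0=0 s3=0
t10.Δ1 s7=0 s2=0 s5=0 s4=0 s1=0 clk=1 s6=0 s0=0 s3=0
t10.Δ2 s7=0 s2=1 s5=0 s4=0 s1=0 clk=1 s6=0 s0=0 s3=0
t10.Δ3 s7=1 s2=1 s5=0 s4=1 s1=1 clk=1 s6=1 s0=0 s3=1
t10.Δ4 s7=1 s2=1 s5=0 s4=1 s1=0 clk=1 s6=1 s0=0 s3=1
t11.Δ0 s7=1 s2=1 s5=0 s4=1 s1=0 clk=1 s6=1 s0=0 s3=1
t11.Δ1 s7=1 s2=1 s5=0 s4=1 s1=0 clk=0 s6=1 s0=0 s3=1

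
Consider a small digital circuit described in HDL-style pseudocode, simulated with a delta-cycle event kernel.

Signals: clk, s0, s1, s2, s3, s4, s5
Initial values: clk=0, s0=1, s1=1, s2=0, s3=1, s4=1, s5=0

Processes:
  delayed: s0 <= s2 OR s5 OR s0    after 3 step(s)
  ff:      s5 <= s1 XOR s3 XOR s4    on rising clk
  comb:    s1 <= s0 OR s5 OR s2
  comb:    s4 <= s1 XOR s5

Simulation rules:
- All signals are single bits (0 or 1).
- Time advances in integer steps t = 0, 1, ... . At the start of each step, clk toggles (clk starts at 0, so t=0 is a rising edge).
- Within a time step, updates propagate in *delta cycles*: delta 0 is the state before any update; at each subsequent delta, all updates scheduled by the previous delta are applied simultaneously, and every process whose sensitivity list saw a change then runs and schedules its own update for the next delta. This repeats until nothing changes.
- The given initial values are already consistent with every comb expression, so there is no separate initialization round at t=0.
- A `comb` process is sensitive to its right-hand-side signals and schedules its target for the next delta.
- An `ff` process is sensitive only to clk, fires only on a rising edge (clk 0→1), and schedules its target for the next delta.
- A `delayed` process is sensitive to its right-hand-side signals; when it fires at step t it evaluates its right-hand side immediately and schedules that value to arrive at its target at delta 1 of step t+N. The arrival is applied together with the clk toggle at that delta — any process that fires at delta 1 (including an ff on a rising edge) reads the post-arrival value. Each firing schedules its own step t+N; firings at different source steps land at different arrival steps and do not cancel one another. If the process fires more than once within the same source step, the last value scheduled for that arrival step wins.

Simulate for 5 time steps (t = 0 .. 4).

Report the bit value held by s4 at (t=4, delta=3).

[bits: s0,clk,s3,s1,s5,s2,s4]
t=0: Δ0=1011001 Δ1=1111001 Δ2=1111101 Δ3=1111100 | 3Δ
t=1: Δ0=1111100 Δ1=1011100 | 1Δ
t=2: Δ0=1011100 Δ1=1111100 Δ2=1111000 Δ3=1111001 | 3Δ
t=3: Δ0=1111001 Δ1=1011001 | 1Δ
t=4: Δ0=1011001 Δ1=1111001 Δ2=1111101 Δ3=1111100 | 3Δ

0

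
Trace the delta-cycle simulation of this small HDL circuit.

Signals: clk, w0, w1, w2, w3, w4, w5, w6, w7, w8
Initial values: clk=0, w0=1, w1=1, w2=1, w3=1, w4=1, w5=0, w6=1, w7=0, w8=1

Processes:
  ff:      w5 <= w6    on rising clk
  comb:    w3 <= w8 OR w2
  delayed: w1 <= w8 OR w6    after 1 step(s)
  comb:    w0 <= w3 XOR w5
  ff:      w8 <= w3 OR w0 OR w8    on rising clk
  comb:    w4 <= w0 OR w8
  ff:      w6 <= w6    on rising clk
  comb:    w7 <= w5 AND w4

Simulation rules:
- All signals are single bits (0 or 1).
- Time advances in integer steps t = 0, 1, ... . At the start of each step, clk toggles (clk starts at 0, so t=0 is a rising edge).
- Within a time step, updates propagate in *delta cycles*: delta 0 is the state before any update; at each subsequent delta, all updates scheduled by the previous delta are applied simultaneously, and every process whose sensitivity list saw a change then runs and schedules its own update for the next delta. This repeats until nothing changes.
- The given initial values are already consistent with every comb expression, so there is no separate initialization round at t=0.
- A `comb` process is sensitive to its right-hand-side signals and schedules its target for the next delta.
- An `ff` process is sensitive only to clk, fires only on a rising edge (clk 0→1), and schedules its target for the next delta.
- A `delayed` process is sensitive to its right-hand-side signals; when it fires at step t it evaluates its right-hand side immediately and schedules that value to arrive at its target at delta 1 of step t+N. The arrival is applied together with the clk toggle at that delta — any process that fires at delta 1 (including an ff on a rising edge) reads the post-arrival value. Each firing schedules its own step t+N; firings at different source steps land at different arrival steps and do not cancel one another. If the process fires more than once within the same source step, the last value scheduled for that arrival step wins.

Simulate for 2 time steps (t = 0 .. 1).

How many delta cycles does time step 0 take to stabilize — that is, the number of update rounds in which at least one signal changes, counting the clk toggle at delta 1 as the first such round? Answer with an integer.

[bits: w3,w4,w5,w8,w2,w0,w1,clk,w6,w7]
t=0: Δ0=1101111010 Δ1=1101111110 Δ2=1111111110 Δ3=1111101111 | 3Δ
t=1: Δ0=1111101111 Δ1=1111101011 | 1Δ

3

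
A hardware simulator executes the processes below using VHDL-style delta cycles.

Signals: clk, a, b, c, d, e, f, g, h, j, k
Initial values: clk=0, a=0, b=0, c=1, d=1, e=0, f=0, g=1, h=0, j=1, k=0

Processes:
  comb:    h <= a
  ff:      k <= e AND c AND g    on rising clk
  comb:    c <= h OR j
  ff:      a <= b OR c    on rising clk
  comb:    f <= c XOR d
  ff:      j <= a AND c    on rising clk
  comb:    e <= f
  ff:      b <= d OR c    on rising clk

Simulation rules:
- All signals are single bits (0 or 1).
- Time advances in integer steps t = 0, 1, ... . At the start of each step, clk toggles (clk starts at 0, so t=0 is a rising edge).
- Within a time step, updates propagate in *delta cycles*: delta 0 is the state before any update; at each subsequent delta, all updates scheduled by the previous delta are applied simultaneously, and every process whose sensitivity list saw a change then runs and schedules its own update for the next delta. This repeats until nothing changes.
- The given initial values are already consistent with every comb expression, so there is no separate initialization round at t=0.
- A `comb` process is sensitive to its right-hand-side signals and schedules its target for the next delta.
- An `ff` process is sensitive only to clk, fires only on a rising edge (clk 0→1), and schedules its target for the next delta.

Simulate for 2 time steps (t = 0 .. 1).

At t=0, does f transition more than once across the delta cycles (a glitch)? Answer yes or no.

t=0 Δ0: c=1 h=0 d=1 k=0 a=0 f=0 g=1 clk=0 j=1 b=0 e=0
  Δ1: clk:0→1
  Δ2: a:0→1, j:1→0, b:0→1
  Δ3: c:1→0, h:0→1
  Δ4: c:0→1, f:0→1
  Δ5: f:1→0, e:0→1
  Δ6: e:1→0
  (6Δ to stable)
t=1 Δ0: c=1 h=1 d=1 k=0 a=1 f=0 g=1 clk=1 j=0 b=1 e=0
  Δ1: clk:1→0
  (1Δ to stable)

yes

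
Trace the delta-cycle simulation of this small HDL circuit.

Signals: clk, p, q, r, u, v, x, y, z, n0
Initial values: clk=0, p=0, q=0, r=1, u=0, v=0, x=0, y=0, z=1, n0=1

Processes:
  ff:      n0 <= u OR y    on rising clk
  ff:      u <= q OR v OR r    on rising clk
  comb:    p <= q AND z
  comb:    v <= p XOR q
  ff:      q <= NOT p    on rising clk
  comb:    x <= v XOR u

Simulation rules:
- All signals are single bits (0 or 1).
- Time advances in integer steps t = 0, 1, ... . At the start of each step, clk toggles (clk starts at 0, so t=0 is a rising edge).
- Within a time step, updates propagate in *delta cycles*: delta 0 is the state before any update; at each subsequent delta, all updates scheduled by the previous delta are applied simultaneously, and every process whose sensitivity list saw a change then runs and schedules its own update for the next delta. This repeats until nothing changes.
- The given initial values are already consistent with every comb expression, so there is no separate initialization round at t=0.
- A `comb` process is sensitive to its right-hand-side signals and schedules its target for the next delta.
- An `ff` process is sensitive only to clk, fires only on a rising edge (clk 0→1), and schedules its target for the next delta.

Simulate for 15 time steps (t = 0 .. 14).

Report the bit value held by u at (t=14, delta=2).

[bits: z,y,v,p,u,n0,clk,r,q,x]
t=0: Δ0=1000010100 Δ1=1000011100 Δ2=1000101110 Δ3=1011101111 Δ4=1001101110 Δ5=1001101111 | 5Δ
t=1: Δ0=1001101111 Δ1=1001100111 | 1Δ
t=2: Δ0=1001100111 Δ1=1001101111 Δ2=1001111101 Δ3=1010111101 Δ4=1000111100 Δ5=1000111101 | 5Δ
t=3: Δ0=1000111101 Δ1=1000110101 | 1Δ
t=4: Δ0=1000110101 Δ1=1000111101 Δ2=1000111111 Δ3=1011111111 Δ4=1001111110 Δ5=1001111111 | 5Δ
t=5: Δ0=1001111111 Δ1=1001110111 | 1Δ
t=6: Δ0=1001110111 Δ1=1001111111 Δ2=1001111101 Δ3=1010111101 Δ4=1000111100 Δ5=1000111101 | 5Δ
t=7: Δ0=1000111101 Δ1=1000110101 | 1Δ
t=8: Δ0=1000110101 Δ1=1000111101 Δ2=1000111111 Δ3=1011111111 Δ4=1001111110 Δ5=1001111111 | 5Δ
t=9: Δ0=1001111111 Δ1=1001110111 | 1Δ
t=10: Δ0=1001110111 Δ1=1001111111 Δ2=1001111101 Δ3=1010111101 Δ4=1000111100 Δ5=1000111101 | 5Δ
t=11: Δ0=1000111101 Δ1=1000110101 | 1Δ
t=12: Δ0=1000110101 Δ1=1000111101 Δ2=1000111111 Δ3=1011111111 Δ4=1001111110 Δ5=1001111111 | 5Δ
t=13: Δ0=1001111111 Δ1=1001110111 | 1Δ
t=14: Δ0=1001110111 Δ1=1001111111 Δ2=1001111101 Δ3=1010111101 Δ4=1000111100 Δ5=1000111101 | 5Δ

1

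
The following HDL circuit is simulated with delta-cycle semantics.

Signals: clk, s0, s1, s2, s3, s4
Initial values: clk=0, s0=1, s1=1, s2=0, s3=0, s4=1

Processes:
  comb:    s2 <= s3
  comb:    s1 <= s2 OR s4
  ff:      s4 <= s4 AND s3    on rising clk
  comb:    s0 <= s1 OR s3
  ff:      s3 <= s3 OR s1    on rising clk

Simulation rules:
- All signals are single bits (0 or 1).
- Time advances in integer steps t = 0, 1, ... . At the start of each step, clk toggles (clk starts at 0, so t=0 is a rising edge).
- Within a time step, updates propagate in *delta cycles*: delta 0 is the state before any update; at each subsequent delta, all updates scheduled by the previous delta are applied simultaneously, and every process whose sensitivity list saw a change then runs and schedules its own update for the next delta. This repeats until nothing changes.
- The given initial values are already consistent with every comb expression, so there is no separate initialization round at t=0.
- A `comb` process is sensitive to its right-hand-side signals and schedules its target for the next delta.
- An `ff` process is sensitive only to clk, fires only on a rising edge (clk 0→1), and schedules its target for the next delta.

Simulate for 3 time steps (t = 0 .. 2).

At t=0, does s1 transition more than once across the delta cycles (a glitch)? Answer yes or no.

t0.Δ0 s2=0 s1=1 clk=0 s0=1 s3=0 s4=1
t0.Δ1 s2=0 s1=1 clk=1 s0=1 s3=0 s4=1
t0.Δ2 s2=0 s1=1 clk=1 s0=1 s3=1 s4=0
t0.Δ3 s2=1 s1=0 clk=1 s0=1 s3=1 s4=0
t0.Δ4 s2=1 s1=1 clk=1 s0=1 s3=1 s4=0
t1.Δ0 s2=1 s1=1 clk=1 s0=1 s3=1 s4=0
t1.Δ1 s2=1 s1=1 clk=0 s0=1 s3=1 s4=0
t2.Δ0 s2=1 s1=1 clk=0 s0=1 s3=1 s4=0
t2.Δ1 s2=1 s1=1 clk=1 s0=1 s3=1 s4=0

yes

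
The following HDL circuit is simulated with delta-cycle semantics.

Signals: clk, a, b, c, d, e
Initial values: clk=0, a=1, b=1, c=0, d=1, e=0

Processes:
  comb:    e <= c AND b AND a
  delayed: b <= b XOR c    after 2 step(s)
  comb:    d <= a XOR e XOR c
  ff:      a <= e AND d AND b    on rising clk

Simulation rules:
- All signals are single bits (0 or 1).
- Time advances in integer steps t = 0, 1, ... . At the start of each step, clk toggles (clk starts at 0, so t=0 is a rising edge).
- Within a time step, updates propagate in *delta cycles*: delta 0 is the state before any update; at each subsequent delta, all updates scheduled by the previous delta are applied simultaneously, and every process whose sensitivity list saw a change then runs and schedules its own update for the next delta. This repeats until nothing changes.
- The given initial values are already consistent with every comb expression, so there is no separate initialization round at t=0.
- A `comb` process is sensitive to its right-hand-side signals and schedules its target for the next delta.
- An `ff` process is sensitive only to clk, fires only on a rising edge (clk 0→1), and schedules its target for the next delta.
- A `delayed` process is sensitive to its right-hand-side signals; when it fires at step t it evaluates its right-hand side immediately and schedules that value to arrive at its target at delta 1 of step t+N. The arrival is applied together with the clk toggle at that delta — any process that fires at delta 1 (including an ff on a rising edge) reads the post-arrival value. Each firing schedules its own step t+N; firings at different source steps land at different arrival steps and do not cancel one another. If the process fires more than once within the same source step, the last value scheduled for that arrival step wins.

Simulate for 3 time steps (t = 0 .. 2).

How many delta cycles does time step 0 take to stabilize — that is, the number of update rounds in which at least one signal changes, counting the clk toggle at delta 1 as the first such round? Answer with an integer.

t=0 Δ0: b=1 clk=0 c=0 a=1 e=0 d=1
  Δ1: clk:0→1
  Δ2: a:1→0
  Δ3: d:1→0
  (3Δ to stable)
t=1 Δ0: b=1 clk=1 c=0 a=0 e=0 d=0
  Δ1: clk:1→0
  (1Δ to stable)
t=2 Δ0: b=1 clk=0 c=0 a=0 e=0 d=0
  Δ1: clk:0→1
  (1Δ to stable)

3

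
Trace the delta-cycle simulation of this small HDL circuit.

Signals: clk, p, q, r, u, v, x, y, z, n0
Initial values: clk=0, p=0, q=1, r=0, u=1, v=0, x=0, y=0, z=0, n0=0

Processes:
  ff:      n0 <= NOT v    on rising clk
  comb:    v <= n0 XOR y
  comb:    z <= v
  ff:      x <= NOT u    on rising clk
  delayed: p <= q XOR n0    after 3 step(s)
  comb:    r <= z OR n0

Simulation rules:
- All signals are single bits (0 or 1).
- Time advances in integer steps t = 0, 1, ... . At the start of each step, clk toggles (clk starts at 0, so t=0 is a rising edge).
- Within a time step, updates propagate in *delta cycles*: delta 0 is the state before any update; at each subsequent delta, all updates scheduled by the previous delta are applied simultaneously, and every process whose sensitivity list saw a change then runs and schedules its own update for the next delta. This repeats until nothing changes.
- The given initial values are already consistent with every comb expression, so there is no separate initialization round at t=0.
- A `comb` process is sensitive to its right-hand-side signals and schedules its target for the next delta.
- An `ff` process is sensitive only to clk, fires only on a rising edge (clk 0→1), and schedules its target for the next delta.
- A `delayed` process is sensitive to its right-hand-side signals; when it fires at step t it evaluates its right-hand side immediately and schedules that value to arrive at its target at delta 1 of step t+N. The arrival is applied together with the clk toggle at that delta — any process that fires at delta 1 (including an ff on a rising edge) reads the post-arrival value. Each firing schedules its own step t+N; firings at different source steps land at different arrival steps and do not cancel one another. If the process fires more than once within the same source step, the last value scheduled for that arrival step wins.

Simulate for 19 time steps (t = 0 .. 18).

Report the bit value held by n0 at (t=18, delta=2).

t0.Δ0 q=1 p=0 v=0 r=0 u=1 clk=0 y=0 z=0 x=0 n0=0
t0.Δ1 q=1 p=0 v=0 r=0 u=1 clk=1 y=0 z=0 x=0 n0=0
t0.Δ2 q=1 p=0 v=0 r=0 u=1 clk=1 y=0 z=0 x=0 n0=1
t0.Δ3 q=1 p=0 v=1 r=1 u=1 clk=1 y=0 z=0 x=0 n0=1
t0.Δ4 q=1 p=0 v=1 r=1 u=1 clk=1 y=0 z=1 x=0 n0=1
t1.Δ0 q=1 p=0 v=1 r=1 u=1 clk=1 y=0 z=1 x=0 n0=1
t1.Δ1 q=1 p=0 v=1 r=1 u=1 clk=0 y=0 z=1 x=0 n0=1
t2.Δ0 q=1 p=0 v=1 r=1 u=1 clk=0 y=0 z=1 x=0 n0=1
t2.Δ1 q=1 p=0 v=1 r=1 u=1 clk=1 y=0 z=1 x=0 n0=1
t2.Δ2 q=1 p=0 v=1 r=1 u=1 clk=1 y=0 z=1 x=0 n0=0
t2.Δ3 q=1 p=0 v=0 r=1 u=1 clk=1 y=0 z=1 x=0 n0=0
t2.Δ4 q=1 p=0 v=0 r=1 u=1 clk=1 y=0 z=0 x=0 n0=0
t2.Δ5 q=1 p=0 v=0 r=0 u=1 clk=1 y=0 z=0 x=0 n0=0
t3.Δ0 q=1 p=0 v=0 r=0 u=1 clk=1 y=0 z=0 x=0 n0=0
t3.Δ1 q=1 p=0 v=0 r=0 u=1 clk=0 y=0 z=0 x=0 n0=0
t4.Δ0 q=1 p=0 v=0 r=0 u=1 clk=0 y=0 z=0 x=0 n0=0
t4.Δ1 q=1 p=0 v=0 r=0 u=1 clk=1 y=0 z=0 x=0 n0=0
t4.Δ2 q=1 p=0 v=0 r=0 u=1 clk=1 y=0 z=0 x=0 n0=1
t4.Δ3 q=1 p=0 v=1 r=1 u=1 clk=1 y=0 z=0 x=0 n0=1
t4.Δ4 q=1 p=0 v=1 r=1 u=1 clk=1 y=0 z=1 x=0 n0=1
t5.Δ0 q=1 p=0 v=1 r=1 u=1 clk=1 y=0 z=1 x=0 n0=1
t5.Δ1 q=1 p=1 v=1 r=1 u=1 clk=0 y=0 z=1 x=0 n0=1
t6.Δ0 q=1 p=1 v=1 r=1 u=1 clk=0 y=0 z=1 x=0 n0=1
t6.Δ1 q=1 p=1 v=1 r=1 u=1 clk=1 y=0 z=1 x=0 n0=1
t6.Δ2 q=1 p=1 v=1 r=1 u=1 clk=1 y=0 z=1 x=0 n0=0
t6.Δ3 q=1 p=1 v=0 r=1 u=1 clk=1 y=0 z=1 x=0 n0=0
t6.Δ4 q=1 p=1 v=0 r=1 u=1 clk=1 y=0 z=0 x=0 n0=0
t6.Δ5 q=1 p=1 v=0 r=0 u=1 clk=1 y=0 z=0 x=0 n0=0
t7.Δ0 q=1 p=1 v=0 r=0 u=1 clk=1 y=0 z=0 x=0 n0=0
t7.Δ1 q=1 p=0 v=0 r=0 u=1 clk=0 y=0 z=0 x=0 n0=0
t8.Δ0 q=1 p=0 v=0 r=0 u=1 clk=0 y=0 z=0 x=0 n0=0
t8.Δ1 q=1 p=0 v=0 r=0 u=1 clk=1 y=0 z=0 x=0 n0=0
t8.Δ2 q=1 p=0 v=0 r=0 u=1 clk=1 y=0 z=0 x=0 n0=1
t8.Δ3 q=1 p=0 v=1 r=1 u=1 clk=1 y=0 z=0 x=0 n0=1
t8.Δ4 q=1 p=0 v=1 r=1 u=1 clk=1 y=0 z=1 x=0 n0=1
t9.Δ0 q=1 p=0 v=1 r=1 u=1 clk=1 y=0 z=1 x=0 n0=1
t9.Δ1 q=1 p=1 v=1 r=1 u=1 clk=0 y=0 z=1 x=0 n0=1
t10.Δ0 q=1 p=1 v=1 r=1 u=1 clk=0 y=0 z=1 x=0 n0=1
t10.Δ1 q=1 p=1 v=1 r=1 u=1 clk=1 y=0 z=1 x=0 n0=1
t10.Δ2 q=1 p=1 v=1 r=1 u=1 clk=1 y=0 z=1 x=0 n0=0
t10.Δ3 q=1 p=1 v=0 r=1 u=1 clk=1 y=0 z=1 x=0 n0=0
t10.Δ4 q=1 p=1 v=0 r=1 u=1 clk=1 y=0 z=0 x=0 n0=0
t10.Δ5 q=1 p=1 v=0 r=0 u=1 clk=1 y=0 z=0 x=0 n0=0
t11.Δ0 q=1 p=1 v=0 r=0 u=1 clk=1 y=0 z=0 x=0 n0=0
t11.Δ1 q=1 p=0 v=0 r=0 u=1 clk=0 y=0 z=0 x=0 n0=0
t12.Δ0 q=1 p=0 v=0 r=0 u=1 clk=0 y=0 z=0 x=0 n0=0
t12.Δ1 q=1 p=0 v=0 r=0 u=1 clk=1 y=0 z=0 x=0 n0=0
t12.Δ2 q=1 p=0 v=0 r=0 u=1 clk=1 y=0 z=0 x=0 n0=1
t12.Δ3 q=1 p=0 v=1 r=1 u=1 clk=1 y=0 z=0 x=0 n0=1
t12.Δ4 q=1 p=0 v=1 r=1 u=1 clk=1 y=0 z=1 x=0 n0=1
t13.Δ0 q=1 p=0 v=1 r=1 u=1 clk=1 y=0 z=1 x=0 n0=1
t13.Δ1 q=1 p=1 v=1 r=1 u=1 clk=0 y=0 z=1 x=0 n0=1
t14.Δ0 q=1 p=1 v=1 r=1 u=1 clk=0 y=0 z=1 x=0 n0=1
t14.Δ1 q=1 p=1 v=1 r=1 u=1 clk=1 y=0 z=1 x=0 n0=1
t14.Δ2 q=1 p=1 v=1 r=1 u=1 clk=1 y=0 z=1 x=0 n0=0
t14.Δ3 q=1 p=1 v=0 r=1 u=1 clk=1 y=0 z=1 x=0 n0=0
t14.Δ4 q=1 p=1 v=0 r=1 u=1 clk=1 y=0 z=0 x=0 n0=0
t14.Δ5 q=1 p=1 v=0 r=0 u=1 clk=1 y=0 z=0 x=0 n0=0
t15.Δ0 q=1 p=1 v=0 r=0 u=1 clk=1 y=0 z=0 x=0 n0=0
t15.Δ1 q=1 p=0 v=0 r=0 u=1 clk=0 y=0 z=0 x=0 n0=0
t16.Δ0 q=1 p=0 v=0 r=0 u=1 clk=0 y=0 z=0 x=0 n0=0
t16.Δ1 q=1 p=0 v=0 r=0 u=1 clk=1 y=0 z=0 x=0 n0=0
t16.Δ2 q=1 p=0 v=0 r=0 u=1 clk=1 y=0 z=0 x=0 n0=1
t16.Δ3 q=1 p=0 v=1 r=1 u=1 clk=1 y=0 z=0 x=0 n0=1
t16.Δ4 q=1 p=0 v=1 r=1 u=1 clk=1 y=0 z=1 x=0 n0=1
t17.Δ0 q=1 p=0 v=1 r=1 u=1 clk=1 y=0 z=1 x=0 n0=1
t17.Δ1 q=1 p=1 v=1 r=1 u=1 clk=0 y=0 z=1 x=0 n0=1
t18.Δ0 q=1 p=1 v=1 r=1 u=1 clk=0 y=0 z=1 x=0 n0=1
t18.Δ1 q=1 p=1 v=1 r=1 u=1 clk=1 y=0 z=1 x=0 n0=1
t18.Δ2 q=1 p=1 v=1 r=1 u=1 clk=1 y=0 z=1 x=0 n0=0
t18.Δ3 q=1 p=1 v=0 r=1 u=1 clk=1 y=0 z=1 x=0 n0=0
t18.Δ4 q=1 p=1 v=0 r=1 u=1 clk=1 y=0 z=0 x=0 n0=0
t18.Δ5 q=1 p=1 v=0 r=0 u=1 clk=1 y=0 z=0 x=0 n0=0

0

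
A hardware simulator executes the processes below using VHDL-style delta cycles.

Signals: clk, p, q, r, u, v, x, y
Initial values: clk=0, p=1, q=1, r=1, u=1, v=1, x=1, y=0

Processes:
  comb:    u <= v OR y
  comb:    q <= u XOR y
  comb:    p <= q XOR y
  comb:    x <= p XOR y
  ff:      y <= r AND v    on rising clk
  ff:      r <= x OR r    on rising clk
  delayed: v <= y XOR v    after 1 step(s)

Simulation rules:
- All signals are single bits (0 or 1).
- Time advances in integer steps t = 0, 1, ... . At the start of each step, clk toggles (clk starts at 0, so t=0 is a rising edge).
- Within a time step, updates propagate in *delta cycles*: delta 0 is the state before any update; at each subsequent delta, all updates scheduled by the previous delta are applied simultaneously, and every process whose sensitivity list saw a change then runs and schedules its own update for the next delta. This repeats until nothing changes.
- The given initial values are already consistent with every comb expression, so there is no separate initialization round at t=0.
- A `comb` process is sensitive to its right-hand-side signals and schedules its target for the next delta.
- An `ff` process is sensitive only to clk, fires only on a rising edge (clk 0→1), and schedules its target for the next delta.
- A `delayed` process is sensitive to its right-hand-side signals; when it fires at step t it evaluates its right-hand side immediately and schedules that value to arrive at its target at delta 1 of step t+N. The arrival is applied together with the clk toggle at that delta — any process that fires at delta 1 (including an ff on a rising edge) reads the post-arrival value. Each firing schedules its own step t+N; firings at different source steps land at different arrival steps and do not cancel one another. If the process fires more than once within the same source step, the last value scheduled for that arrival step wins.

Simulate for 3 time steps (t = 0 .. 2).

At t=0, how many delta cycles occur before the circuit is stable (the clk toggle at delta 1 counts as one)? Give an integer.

5

t=0 Δ0: clk=0 y=0 r=1 x=1 q=1 p=1 v=1 u=1
  Δ1: clk:0→1
  Δ2: y:0→1
  Δ3: x:1→0, q:1→0, p:1→0
  Δ4: x:0→1, p:0→1
  Δ5: x:1→0
  (5Δ to stable)
t=1 Δ0: clk=1 y=1 r=1 x=0 q=0 p=1 v=1 u=1
  Δ1: clk:1→0, v:1→0
  (1Δ to stable)
t=2 Δ0: clk=0 y=1 r=1 x=0 q=0 p=1 v=0 u=1
  Δ1: clk:0→1, v:0→1
  (1Δ to stable)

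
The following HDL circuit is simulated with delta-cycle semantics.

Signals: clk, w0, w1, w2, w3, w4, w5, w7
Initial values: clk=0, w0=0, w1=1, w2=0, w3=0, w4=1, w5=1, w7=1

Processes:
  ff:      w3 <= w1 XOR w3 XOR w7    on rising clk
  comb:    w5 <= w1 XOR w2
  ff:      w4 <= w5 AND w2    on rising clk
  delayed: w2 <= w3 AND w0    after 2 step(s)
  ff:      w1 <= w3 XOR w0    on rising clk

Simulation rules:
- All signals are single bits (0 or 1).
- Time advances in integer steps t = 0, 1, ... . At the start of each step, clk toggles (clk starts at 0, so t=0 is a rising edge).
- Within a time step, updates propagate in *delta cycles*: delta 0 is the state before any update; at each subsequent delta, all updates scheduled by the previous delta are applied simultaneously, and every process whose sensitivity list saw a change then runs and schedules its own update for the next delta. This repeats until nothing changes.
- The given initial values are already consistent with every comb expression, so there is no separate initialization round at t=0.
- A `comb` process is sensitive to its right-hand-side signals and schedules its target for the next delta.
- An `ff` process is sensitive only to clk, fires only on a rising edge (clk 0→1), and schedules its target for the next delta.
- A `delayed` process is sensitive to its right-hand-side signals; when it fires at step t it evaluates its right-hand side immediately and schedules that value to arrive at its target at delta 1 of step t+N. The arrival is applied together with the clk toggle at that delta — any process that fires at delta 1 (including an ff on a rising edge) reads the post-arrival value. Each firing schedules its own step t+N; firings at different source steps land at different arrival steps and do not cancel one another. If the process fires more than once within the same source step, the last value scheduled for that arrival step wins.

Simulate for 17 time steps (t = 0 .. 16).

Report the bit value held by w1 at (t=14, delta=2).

t0.Δ0 w3=0 w0=0 w1=1 w4=1 w2=0 w5=1 w7=1 clk=0
t0.Δ1 w3=0 w0=0 w1=1 w4=1 w2=0 w5=1 w7=1 clk=1
t0.Δ2 w3=0 w0=0 w1=0 w4=0 w2=0 w5=1 w7=1 clk=1
t0.Δ3 w3=0 w0=0 w1=0 w4=0 w2=0 w5=0 w7=1 clk=1
t1.Δ0 w3=0 w0=0 w1=0 w4=0 w2=0 w5=0 w7=1 clk=1
t1.Δ1 w3=0 w0=0 w1=0 w4=0 w2=0 w5=0 w7=1 clk=0
t2.Δ0 w3=0 w0=0 w1=0 w4=0 w2=0 w5=0 w7=1 clk=0
t2.Δ1 w3=0 w0=0 w1=0 w4=0 w2=0 w5=0 w7=1 clk=1
t2.Δ2 w3=1 w0=0 w1=0 w4=0 w2=0 w5=0 w7=1 clk=1
t3.Δ0 w3=1 w0=0 w1=0 w4=0 w2=0 w5=0 w7=1 clk=1
t3.Δ1 w3=1 w0=0 w1=0 w4=0 w2=0 w5=0 w7=1 clk=0
t4.Δ0 w3=1 w0=0 w1=0 w4=0 w2=0 w5=0 w7=1 clk=0
t4.Δ1 w3=1 w0=0 w1=0 w4=0 w2=0 w5=0 w7=1 clk=1
t4.Δ2 w3=0 w0=0 w1=1 w4=0 w2=0 w5=0 w7=1 clk=1
t4.Δ3 w3=0 w0=0 w1=1 w4=0 w2=0 w5=1 w7=1 clk=1
t5.Δ0 w3=0 w0=0 w1=1 w4=0 w2=0 w5=1 w7=1 clk=1
t5.Δ1 w3=0 w0=0 w1=1 w4=0 w2=0 w5=1 w7=1 clk=0
t6.Δ0 w3=0 w0=0 w1=1 w4=0 w2=0 w5=1 w7=1 clk=0
t6.Δ1 w3=0 w0=0 w1=1 w4=0 w2=0 w5=1 w7=1 clk=1
t6.Δ2 w3=0 w0=0 w1=0 w4=0 w2=0 w5=1 w7=1 clk=1
t6.Δ3 w3=0 w0=0 w1=0 w4=0 w2=0 w5=0 w7=1 clk=1
t7.Δ0 w3=0 w0=0 w1=0 w4=0 w2=0 w5=0 w7=1 clk=1
t7.Δ1 w3=0 w0=0 w1=0 w4=0 w2=0 w5=0 w7=1 clk=0
t8.Δ0 w3=0 w0=0 w1=0 w4=0 w2=0 w5=0 w7=1 clk=0
t8.Δ1 w3=0 w0=0 w1=0 w4=0 w2=0 w5=0 w7=1 clk=1
t8.Δ2 w3=1 w0=0 w1=0 w4=0 w2=0 w5=0 w7=1 clk=1
t9.Δ0 w3=1 w0=0 w1=0 w4=0 w2=0 w5=0 w7=1 clk=1
t9.Δ1 w3=1 w0=0 w1=0 w4=0 w2=0 w5=0 w7=1 clk=0
t10.Δ0 w3=1 w0=0 w1=0 w4=0 w2=0 w5=0 w7=1 clk=0
t10.Δ1 w3=1 w0=0 w1=0 w4=0 w2=0 w5=0 w7=1 clk=1
t10.Δ2 w3=0 w0=0 w1=1 w4=0 w2=0 w5=0 w7=1 clk=1
t10.Δ3 w3=0 w0=0 w1=1 w4=0 w2=0 w5=1 w7=1 clk=1
t11.Δ0 w3=0 w0=0 w1=1 w4=0 w2=0 w5=1 w7=1 clk=1
t11.Δ1 w3=0 w0=0 w1=1 w4=0 w2=0 w5=1 w7=1 clk=0
t12.Δ0 w3=0 w0=0 w1=1 w4=0 w2=0 w5=1 w7=1 clk=0
t12.Δ1 w3=0 w0=0 w1=1 w4=0 w2=0 w5=1 w7=1 clk=1
t12.Δ2 w3=0 w0=0 w1=0 w4=0 w2=0 w5=1 w7=1 clk=1
t12.Δ3 w3=0 w0=0 w1=0 w4=0 w2=0 w5=0 w7=1 clk=1
t13.Δ0 w3=0 w0=0 w1=0 w4=0 w2=0 w5=0 w7=1 clk=1
t13.Δ1 w3=0 w0=0 w1=0 w4=0 w2=0 w5=0 w7=1 clk=0
t14.Δ0 w3=0 w0=0 w1=0 w4=0 w2=0 w5=0 w7=1 clk=0
t14.Δ1 w3=0 w0=0 w1=0 w4=0 w2=0 w5=0 w7=1 clk=1
t14.Δ2 w3=1 w0=0 w1=0 w4=0 w2=0 w5=0 w7=1 clk=1
t15.Δ0 w3=1 w0=0 w1=0 w4=0 w2=0 w5=0 w7=1 clk=1
t15.Δ1 w3=1 w0=0 w1=0 w4=0 w2=0 w5=0 w7=1 clk=0
t16.Δ0 w3=1 w0=0 w1=0 w4=0 w2=0 w5=0 w7=1 clk=0
t16.Δ1 w3=1 w0=0 w1=0 w4=0 w2=0 w5=0 w7=1 clk=1
t16.Δ2 w3=0 w0=0 w1=1 w4=0 w2=0 w5=0 w7=1 clk=1
t16.Δ3 w3=0 w0=0 w1=1 w4=0 w2=0 w5=1 w7=1 clk=1

0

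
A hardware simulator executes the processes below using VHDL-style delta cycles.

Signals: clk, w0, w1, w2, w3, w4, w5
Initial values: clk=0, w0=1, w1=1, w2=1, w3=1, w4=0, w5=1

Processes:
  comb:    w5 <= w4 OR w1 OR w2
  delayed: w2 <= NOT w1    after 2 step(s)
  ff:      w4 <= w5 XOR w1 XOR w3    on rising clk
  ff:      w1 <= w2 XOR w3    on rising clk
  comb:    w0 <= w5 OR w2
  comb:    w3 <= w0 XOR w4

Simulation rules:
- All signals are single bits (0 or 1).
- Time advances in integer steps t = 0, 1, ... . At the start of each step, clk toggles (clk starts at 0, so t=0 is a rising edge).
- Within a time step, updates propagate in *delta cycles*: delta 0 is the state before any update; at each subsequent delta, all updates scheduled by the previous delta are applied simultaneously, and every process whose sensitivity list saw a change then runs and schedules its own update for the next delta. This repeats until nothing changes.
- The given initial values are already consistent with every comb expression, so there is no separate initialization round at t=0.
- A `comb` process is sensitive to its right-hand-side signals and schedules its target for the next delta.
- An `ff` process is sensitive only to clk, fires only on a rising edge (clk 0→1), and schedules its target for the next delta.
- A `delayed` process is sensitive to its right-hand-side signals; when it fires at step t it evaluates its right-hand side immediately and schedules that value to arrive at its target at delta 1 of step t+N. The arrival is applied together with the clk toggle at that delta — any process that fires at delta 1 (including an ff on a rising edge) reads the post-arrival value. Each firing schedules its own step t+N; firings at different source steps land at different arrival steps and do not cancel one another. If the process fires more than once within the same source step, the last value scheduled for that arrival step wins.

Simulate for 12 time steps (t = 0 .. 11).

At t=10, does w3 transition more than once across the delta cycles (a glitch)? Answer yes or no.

yes

t=0 Δ0: w0=1 w5=1 w3=1 w1=1 w2=1 clk=0 w4=0
  Δ1: clk:0→1
  Δ2: w1:1→0, w4:0→1
  Δ3: w3:1→0
  (3Δ to stable)
t=1 Δ0: w0=1 w5=1 w3=0 w1=0 w2=1 clk=1 w4=1
  Δ1: clk:1→0
  (1Δ to stable)
t=2 Δ0: w0=1 w5=1 w3=0 w1=0 w2=1 clk=0 w4=1
  Δ1: clk:0→1
  Δ2: w1:0→1
  (2Δ to stable)
t=3 Δ0: w0=1 w5=1 w3=0 w1=1 w2=1 clk=1 w4=1
  Δ1: clk:1→0
  (1Δ to stable)
t=4 Δ0: w0=1 w5=1 w3=0 w1=1 w2=1 clk=0 w4=1
  Δ1: w2:1→0, clk:0→1
  Δ2: w1:1→0, w4:1→0
  Δ3: w5:1→0, w3:0→1
  Δ4: w0:1→0
  Δ5: w3:1→0
  (5Δ to stable)
t=5 Δ0: w0=0 w5=0 w3=0 w1=0 w2=0 clk=1 w4=0
  Δ1: clk:1→0
  (1Δ to stable)
t=6 Δ0: w0=0 w5=0 w3=0 w1=0 w2=0 clk=0 w4=0
  Δ1: w2:0→1, clk:0→1
  Δ2: w0:0→1, w5:0→1, w1:0→1
  Δ3: w3:0→1
  (3Δ to stable)
t=7 Δ0: w0=1 w5=1 w3=1 w1=1 w2=1 clk=1 w4=0
  Δ1: clk:1→0
  (1Δ to stable)
t=8 Δ0: w0=1 w5=1 w3=1 w1=1 w2=1 clk=0 w4=0
  Δ1: w2:1→0, clk:0→1
  Δ2: w4:0→1
  Δ3: w3:1→0
  (3Δ to stable)
t=9 Δ0: w0=1 w5=1 w3=0 w1=1 w2=0 clk=1 w4=1
  Δ1: clk:1→0
  (1Δ to stable)
t=10 Δ0: w0=1 w5=1 w3=0 w1=1 w2=0 clk=0 w4=1
  Δ1: clk:0→1
  Δ2: w1:1→0, w4:1→0
  Δ3: w5:1→0, w3:0→1
  Δ4: w0:1→0
  Δ5: w3:1→0
  (5Δ to stable)
t=11 Δ0: w0=0 w5=0 w3=0 w1=0 w2=0 clk=1 w4=0
  Δ1: clk:1→0
  (1Δ to stable)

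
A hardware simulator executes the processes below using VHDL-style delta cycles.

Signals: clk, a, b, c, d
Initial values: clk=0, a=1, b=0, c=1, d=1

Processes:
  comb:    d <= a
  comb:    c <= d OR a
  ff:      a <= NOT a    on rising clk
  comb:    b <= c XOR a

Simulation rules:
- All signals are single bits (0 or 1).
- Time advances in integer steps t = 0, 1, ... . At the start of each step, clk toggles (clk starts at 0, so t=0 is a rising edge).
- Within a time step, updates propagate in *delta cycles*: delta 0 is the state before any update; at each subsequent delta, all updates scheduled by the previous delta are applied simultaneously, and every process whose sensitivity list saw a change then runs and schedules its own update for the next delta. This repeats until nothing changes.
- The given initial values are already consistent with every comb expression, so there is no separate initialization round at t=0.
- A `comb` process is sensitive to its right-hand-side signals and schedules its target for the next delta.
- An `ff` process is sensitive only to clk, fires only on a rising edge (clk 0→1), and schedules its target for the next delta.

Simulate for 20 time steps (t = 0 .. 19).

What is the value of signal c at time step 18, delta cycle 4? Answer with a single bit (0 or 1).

1

t=0 Δ0: b=0 a=1 c=1 clk=0 d=1
  Δ1: clk:0→1
  Δ2: a:1→0
  Δ3: b:0→1, d:1→0
  Δ4: c:1→0
  Δ5: b:1→0
  (5Δ to stable)
t=1 Δ0: b=0 a=0 c=0 clk=1 d=0
  Δ1: clk:1→0
  (1Δ to stable)
t=2 Δ0: b=0 a=0 c=0 clk=0 d=0
  Δ1: clk:0→1
  Δ2: a:0→1
  Δ3: b:0→1, c:0→1, d:0→1
  Δ4: b:1→0
  (4Δ to stable)
t=3 Δ0: b=0 a=1 c=1 clk=1 d=1
  Δ1: clk:1→0
  (1Δ to stable)
t=4 Δ0: b=0 a=1 c=1 clk=0 d=1
  Δ1: clk:0→1
  Δ2: a:1→0
  Δ3: b:0→1, d:1→0
  Δ4: c:1→0
  Δ5: b:1→0
  (5Δ to stable)
t=5 Δ0: b=0 a=0 c=0 clk=1 d=0
  Δ1: clk:1→0
  (1Δ to stable)
t=6 Δ0: b=0 a=0 c=0 clk=0 d=0
  Δ1: clk:0→1
  Δ2: a:0→1
  Δ3: b:0→1, c:0→1, d:0→1
  Δ4: b:1→0
  (4Δ to stable)
t=7 Δ0: b=0 a=1 c=1 clk=1 d=1
  Δ1: clk:1→0
  (1Δ to stable)
t=8 Δ0: b=0 a=1 c=1 clk=0 d=1
  Δ1: clk:0→1
  Δ2: a:1→0
  Δ3: b:0→1, d:1→0
  Δ4: c:1→0
  Δ5: b:1→0
  (5Δ to stable)
t=9 Δ0: b=0 a=0 c=0 clk=1 d=0
  Δ1: clk:1→0
  (1Δ to stable)
t=10 Δ0: b=0 a=0 c=0 clk=0 d=0
  Δ1: clk:0→1
  Δ2: a:0→1
  Δ3: b:0→1, c:0→1, d:0→1
  Δ4: b:1→0
  (4Δ to stable)
t=11 Δ0: b=0 a=1 c=1 clk=1 d=1
  Δ1: clk:1→0
  (1Δ to stable)
t=12 Δ0: b=0 a=1 c=1 clk=0 d=1
  Δ1: clk:0→1
  Δ2: a:1→0
  Δ3: b:0→1, d:1→0
  Δ4: c:1→0
  Δ5: b:1→0
  (5Δ to stable)
t=13 Δ0: b=0 a=0 c=0 clk=1 d=0
  Δ1: clk:1→0
  (1Δ to stable)
t=14 Δ0: b=0 a=0 c=0 clk=0 d=0
  Δ1: clk:0→1
  Δ2: a:0→1
  Δ3: b:0→1, c:0→1, d:0→1
  Δ4: b:1→0
  (4Δ to stable)
t=15 Δ0: b=0 a=1 c=1 clk=1 d=1
  Δ1: clk:1→0
  (1Δ to stable)
t=16 Δ0: b=0 a=1 c=1 clk=0 d=1
  Δ1: clk:0→1
  Δ2: a:1→0
  Δ3: b:0→1, d:1→0
  Δ4: c:1→0
  Δ5: b:1→0
  (5Δ to stable)
t=17 Δ0: b=0 a=0 c=0 clk=1 d=0
  Δ1: clk:1→0
  (1Δ to stable)
t=18 Δ0: b=0 a=0 c=0 clk=0 d=0
  Δ1: clk:0→1
  Δ2: a:0→1
  Δ3: b:0→1, c:0→1, d:0→1
  Δ4: b:1→0
  (4Δ to stable)
t=19 Δ0: b=0 a=1 c=1 clk=1 d=1
  Δ1: clk:1→0
  (1Δ to stable)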